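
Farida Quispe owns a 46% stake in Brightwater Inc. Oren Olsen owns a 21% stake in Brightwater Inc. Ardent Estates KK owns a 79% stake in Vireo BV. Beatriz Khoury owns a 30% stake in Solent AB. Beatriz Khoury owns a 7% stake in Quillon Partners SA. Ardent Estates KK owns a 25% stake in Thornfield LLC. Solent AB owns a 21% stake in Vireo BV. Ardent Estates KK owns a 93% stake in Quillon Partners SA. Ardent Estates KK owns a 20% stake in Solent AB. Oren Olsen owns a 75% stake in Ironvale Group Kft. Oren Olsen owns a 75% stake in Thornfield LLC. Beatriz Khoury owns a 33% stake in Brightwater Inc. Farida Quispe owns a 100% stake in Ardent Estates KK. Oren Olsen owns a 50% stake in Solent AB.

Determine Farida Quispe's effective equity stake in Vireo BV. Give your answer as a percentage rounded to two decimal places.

83.20%

Farida reaches Vireo along 2 paths.
Via Ardent: 100% × 79% = 79%.
Via Ardent → Solent: 100% × 20% × 21% = 4.2%.
Total: 79% + 4.2% = 83.2%.
Rounded: 83.20%.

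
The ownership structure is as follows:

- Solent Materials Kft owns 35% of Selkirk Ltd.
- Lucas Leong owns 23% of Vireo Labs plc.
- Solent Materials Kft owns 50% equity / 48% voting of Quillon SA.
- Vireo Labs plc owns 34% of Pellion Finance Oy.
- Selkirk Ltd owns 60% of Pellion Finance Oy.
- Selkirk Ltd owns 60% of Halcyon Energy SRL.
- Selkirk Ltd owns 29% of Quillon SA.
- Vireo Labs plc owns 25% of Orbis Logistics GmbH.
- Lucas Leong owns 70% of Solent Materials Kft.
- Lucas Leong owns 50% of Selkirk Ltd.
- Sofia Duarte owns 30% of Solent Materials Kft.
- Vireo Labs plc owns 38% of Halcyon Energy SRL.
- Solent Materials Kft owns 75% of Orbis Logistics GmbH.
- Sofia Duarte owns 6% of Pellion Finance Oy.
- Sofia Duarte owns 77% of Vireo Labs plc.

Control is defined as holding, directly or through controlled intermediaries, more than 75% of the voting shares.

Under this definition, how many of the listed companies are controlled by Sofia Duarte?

Sofia holds 77% of Vireo, so Sofia controls Vireo.
No other company's threshold is met.
Sofia controls 1 company.

1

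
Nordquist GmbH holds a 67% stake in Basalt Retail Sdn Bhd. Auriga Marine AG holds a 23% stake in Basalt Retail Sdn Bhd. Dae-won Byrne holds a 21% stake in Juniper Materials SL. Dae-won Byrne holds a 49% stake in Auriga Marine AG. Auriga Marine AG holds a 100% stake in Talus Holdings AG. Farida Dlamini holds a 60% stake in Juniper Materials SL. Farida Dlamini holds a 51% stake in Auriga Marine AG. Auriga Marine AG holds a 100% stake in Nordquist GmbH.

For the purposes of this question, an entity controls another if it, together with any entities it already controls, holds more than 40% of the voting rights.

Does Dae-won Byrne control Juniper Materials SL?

Dae-won holds 49% of Auriga, so Dae-won controls Auriga.
Auriga holds 100% of Nordquist, so Dae-won controls Nordquist.
Auriga and Nordquist together hold 23% + 67% = 90% of Basalt, so Dae-won controls Basalt.
Auriga holds 100% of Talus, so Dae-won controls Talus.
In Juniper, Dae-won's side holds only 21%, not > 40%.
So Dae-won does not control Juniper.

No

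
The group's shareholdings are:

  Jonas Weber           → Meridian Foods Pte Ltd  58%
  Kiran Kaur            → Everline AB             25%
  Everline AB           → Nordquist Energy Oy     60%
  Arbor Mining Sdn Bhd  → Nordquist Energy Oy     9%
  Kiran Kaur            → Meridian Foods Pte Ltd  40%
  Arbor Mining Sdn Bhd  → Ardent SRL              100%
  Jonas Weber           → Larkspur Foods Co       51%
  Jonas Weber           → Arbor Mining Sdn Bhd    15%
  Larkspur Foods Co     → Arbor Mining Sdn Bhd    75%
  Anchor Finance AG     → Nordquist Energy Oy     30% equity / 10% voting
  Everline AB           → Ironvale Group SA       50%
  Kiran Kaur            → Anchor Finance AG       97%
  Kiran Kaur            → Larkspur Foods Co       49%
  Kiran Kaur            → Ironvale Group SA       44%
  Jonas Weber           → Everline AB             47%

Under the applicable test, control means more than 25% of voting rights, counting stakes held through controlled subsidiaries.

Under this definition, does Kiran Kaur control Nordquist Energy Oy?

No

Kiran holds 49% of Larkspur, so Kiran controls Larkspur.
Kiran holds 40% of Meridian, so Kiran controls Meridian.
Larkspur holds 75% of Arbor, so Kiran controls Arbor.
Kiran holds 97% of Anchor, so Kiran controls Anchor.
Arbor holds 100% of Ardent, so Kiran controls Ardent.
Kiran holds 44% of Ironvale, so Kiran controls Ironvale.
In Nordquist, Kiran's side holds only 10% + 9% = 19%, not > 25%.
So Kiran does not control Nordquist.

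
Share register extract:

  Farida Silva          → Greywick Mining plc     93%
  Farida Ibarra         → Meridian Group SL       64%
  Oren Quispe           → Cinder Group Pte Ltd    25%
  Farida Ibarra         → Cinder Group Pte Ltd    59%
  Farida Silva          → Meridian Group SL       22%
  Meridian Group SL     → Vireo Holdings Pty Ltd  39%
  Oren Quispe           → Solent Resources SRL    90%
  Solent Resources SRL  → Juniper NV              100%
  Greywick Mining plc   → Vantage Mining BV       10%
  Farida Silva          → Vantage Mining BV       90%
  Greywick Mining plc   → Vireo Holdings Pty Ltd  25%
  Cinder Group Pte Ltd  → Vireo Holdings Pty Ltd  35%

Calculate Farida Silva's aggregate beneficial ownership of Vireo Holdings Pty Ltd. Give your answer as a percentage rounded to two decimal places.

31.83%

Farida Silva reaches Vireo along 2 paths.
Via Meridian: 22% × 39% = 8.58%.
Via Greywick: 93% × 25% = 23.25%.
Total: 8.58% + 23.25% = 31.83%.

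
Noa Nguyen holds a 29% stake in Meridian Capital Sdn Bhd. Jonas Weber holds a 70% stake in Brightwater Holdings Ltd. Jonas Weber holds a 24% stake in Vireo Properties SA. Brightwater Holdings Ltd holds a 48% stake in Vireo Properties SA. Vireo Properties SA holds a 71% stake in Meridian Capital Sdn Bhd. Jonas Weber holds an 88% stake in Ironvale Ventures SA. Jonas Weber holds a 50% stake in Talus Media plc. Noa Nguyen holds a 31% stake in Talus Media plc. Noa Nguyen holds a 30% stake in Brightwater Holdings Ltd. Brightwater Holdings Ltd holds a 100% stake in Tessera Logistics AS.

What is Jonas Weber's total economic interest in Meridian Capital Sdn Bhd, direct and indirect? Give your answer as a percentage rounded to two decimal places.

Jonas reaches Meridian along 2 paths.
Via Brightwater → Vireo: 70% × 48% × 71% = 23.856%.
Via Vireo: 24% × 71% = 17.04%.
Total: 23.856% + 17.04% = 40.896%.
Rounded: 40.90%.

40.90%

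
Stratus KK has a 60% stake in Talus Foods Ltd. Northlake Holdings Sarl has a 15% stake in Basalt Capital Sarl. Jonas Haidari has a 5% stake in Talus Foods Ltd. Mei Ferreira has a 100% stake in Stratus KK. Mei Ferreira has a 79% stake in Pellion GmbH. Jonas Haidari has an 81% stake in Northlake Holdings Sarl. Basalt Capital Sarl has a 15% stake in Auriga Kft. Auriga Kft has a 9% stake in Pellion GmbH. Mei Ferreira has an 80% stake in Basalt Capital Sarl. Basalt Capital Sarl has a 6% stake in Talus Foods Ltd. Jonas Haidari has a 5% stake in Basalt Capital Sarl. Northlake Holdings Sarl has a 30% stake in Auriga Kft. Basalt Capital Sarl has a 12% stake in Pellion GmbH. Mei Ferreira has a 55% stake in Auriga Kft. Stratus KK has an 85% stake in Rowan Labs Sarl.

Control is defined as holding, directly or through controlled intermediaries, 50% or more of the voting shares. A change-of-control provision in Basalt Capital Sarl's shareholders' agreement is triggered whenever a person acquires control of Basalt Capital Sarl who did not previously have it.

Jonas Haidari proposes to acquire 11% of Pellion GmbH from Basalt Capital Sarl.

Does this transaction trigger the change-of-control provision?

The purchase adds only to Jonas's holdings (Basalt's stake shrinks), so Jonas is the only person who could newly come to control Basalt.
Jonas holds 81% of Northlake, so Jonas controls Northlake.
In Basalt, Jonas's side holds only 5% + 15% = 20%, not ≥ 50%.
So before the transaction, Jonas does not control Basalt.
After the purchase, Jonas holds 11% of Pellion directly, and Basalt's stake falls to 1%.
Jonas's side now holds 11% of Pellion, not ≥ 50%, so Jonas still does not control Pellion.
After the transaction, Jonas's side holds 5% + 15% = 20% of Basalt, not ≥ 50%, so Jonas still does not control Basalt.
No new person acquires control, so the clause is not triggered.

No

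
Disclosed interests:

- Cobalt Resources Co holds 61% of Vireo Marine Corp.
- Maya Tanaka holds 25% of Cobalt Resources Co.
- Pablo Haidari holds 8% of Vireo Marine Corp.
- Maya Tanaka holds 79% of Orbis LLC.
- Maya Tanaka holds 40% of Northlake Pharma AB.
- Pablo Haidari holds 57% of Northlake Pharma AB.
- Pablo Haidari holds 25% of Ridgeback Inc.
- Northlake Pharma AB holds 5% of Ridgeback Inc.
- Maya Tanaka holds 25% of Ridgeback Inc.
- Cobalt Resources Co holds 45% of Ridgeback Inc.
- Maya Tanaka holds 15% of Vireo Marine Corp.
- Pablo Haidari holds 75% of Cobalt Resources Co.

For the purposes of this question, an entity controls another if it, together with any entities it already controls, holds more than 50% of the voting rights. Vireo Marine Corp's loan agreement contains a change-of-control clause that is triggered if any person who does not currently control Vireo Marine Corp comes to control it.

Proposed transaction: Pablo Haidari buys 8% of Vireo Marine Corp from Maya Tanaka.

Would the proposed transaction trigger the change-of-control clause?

The purchase adds only to Pablo's holdings (Maya's stake shrinks), so Pablo is the only person who could newly come to control Vireo.
Pablo holds 75% of Cobalt, so Pablo controls Cobalt.
Pablo and Cobalt together hold 8% + 61% = 69% of Vireo, so Pablo controls Vireo.
So Pablo already controls Vireo before the transaction.
After the purchase, Pablo's direct stake in Vireo rises to 8% + 8% = 16%, and Maya's stake falls to 7%.
Pablo controlled Vireo already, so this is not a new person acquiring control; every other person's position is unchanged or reduced.
No new person acquires control, so the clause is not triggered.

No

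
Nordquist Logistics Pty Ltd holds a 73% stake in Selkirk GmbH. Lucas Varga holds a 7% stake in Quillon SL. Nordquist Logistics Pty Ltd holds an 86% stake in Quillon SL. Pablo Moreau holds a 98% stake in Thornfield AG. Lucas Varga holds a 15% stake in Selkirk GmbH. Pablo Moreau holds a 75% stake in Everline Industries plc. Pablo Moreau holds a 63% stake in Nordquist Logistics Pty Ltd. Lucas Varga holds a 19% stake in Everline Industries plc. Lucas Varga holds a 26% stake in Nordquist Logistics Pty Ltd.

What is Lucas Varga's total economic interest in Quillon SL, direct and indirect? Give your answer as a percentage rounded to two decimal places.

29.36%

Lucas reaches Quillon along 2 paths.
Direct stake: 7% = 7%.
Via Nordquist: 26% × 86% = 22.36%.
Total: 7% + 22.36% = 29.36%.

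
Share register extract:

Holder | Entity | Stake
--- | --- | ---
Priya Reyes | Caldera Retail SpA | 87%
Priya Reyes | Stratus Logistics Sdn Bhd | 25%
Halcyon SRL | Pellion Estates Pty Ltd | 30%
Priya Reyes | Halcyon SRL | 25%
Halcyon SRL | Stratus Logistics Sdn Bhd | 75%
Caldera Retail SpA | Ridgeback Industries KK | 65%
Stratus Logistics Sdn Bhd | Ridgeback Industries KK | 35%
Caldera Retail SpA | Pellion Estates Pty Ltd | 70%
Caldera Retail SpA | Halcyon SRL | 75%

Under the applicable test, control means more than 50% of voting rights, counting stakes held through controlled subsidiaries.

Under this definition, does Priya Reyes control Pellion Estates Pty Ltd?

Yes

Priya holds 87% of Caldera, so Priya controls Caldera.
Priya and Caldera together hold 25% + 75% = 100% of Halcyon, so Priya controls Halcyon.
Caldera and Halcyon together hold 70% + 30% = 100% of Pellion, so Priya controls Pellion.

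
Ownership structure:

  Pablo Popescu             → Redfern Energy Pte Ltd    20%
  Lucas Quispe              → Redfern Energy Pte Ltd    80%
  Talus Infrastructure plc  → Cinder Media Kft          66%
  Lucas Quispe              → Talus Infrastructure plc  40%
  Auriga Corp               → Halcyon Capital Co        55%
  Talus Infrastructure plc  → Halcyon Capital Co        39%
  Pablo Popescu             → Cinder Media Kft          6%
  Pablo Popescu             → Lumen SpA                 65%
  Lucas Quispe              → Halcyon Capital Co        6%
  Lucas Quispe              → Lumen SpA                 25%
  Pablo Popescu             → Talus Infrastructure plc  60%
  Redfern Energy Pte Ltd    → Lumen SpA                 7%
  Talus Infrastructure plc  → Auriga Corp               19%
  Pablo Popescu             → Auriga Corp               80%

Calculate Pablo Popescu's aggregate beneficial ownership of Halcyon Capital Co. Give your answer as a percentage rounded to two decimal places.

Pablo reaches Halcyon along 3 paths.
Via Talus: 60% × 39% = 23.4%.
Via Auriga: 80% × 55% = 44%.
Via Talus → Auriga: 60% × 19% × 55% = 6.27%.
Total: 23.4% + 44% + 6.27% = 73.67%.

73.67%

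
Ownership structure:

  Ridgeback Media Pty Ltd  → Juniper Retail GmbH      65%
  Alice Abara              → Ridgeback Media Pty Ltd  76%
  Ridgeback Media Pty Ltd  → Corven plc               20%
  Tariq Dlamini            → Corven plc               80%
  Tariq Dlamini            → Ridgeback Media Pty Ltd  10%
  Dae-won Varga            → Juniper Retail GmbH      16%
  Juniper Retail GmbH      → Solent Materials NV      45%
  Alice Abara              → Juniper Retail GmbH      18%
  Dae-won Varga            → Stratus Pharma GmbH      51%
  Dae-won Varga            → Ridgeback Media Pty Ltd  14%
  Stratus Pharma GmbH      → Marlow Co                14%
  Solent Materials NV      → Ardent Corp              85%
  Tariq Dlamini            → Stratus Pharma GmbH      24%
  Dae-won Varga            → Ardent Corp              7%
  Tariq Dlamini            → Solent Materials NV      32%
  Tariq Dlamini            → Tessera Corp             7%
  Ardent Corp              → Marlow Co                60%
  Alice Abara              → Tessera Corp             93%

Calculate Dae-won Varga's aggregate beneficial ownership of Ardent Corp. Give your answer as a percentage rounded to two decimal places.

16.60%

Dae-won reaches Ardent along 3 paths.
Direct stake: 7% = 7%.
Via Juniper → Solent: 16% × 45% × 85% = 6.12%.
Via Ridgeback → Juniper → Solent: 14% × 65% × 45% × 85% = 3.48075%.
Total: 7% + 6.12% + 3.48075% = 16.60075%.
Rounded: 16.60%.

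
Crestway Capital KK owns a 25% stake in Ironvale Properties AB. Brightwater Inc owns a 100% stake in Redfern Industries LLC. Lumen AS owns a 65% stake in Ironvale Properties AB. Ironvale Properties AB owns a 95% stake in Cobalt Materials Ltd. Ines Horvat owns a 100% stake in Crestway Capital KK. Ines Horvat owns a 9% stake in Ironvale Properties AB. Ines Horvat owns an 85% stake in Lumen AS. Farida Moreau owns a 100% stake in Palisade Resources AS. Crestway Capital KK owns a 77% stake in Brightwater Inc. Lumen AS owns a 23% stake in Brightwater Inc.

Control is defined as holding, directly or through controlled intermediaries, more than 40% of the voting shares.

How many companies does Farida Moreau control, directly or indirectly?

1

Farida holds 100% of Palisade, so Farida controls Palisade.
No other company's threshold is met.
Farida controls 1 company.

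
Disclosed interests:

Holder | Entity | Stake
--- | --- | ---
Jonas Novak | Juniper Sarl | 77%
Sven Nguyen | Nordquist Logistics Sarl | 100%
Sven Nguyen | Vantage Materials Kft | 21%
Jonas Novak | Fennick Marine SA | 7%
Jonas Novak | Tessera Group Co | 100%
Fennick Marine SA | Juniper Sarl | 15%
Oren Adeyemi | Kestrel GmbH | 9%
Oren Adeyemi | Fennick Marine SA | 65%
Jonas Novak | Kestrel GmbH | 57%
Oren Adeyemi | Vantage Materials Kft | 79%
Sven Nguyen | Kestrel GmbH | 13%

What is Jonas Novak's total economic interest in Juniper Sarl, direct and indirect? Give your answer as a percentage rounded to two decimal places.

78.05%

Jonas reaches Juniper along 2 paths.
Direct stake: 77% = 77%.
Via Fennick: 7% × 15% = 1.05%.
Total: 77% + 1.05% = 78.05%.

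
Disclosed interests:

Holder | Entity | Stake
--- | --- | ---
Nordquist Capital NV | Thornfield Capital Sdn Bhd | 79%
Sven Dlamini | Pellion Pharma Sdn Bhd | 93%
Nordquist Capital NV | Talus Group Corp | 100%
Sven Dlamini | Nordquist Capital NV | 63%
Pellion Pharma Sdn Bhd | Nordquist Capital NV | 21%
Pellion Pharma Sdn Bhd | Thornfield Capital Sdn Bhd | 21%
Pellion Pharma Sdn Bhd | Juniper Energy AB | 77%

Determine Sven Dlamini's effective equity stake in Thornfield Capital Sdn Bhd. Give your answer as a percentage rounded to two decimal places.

84.73%

Sven reaches Thornfield along 3 paths.
Via Pellion: 93% × 21% = 19.53%.
Via Nordquist: 63% × 79% = 49.77%.
Via Pellion → Nordquist: 93% × 21% × 79% = 15.4287%.
Total: 19.53% + 49.77% + 15.4287% = 84.7287%.
Rounded: 84.73%.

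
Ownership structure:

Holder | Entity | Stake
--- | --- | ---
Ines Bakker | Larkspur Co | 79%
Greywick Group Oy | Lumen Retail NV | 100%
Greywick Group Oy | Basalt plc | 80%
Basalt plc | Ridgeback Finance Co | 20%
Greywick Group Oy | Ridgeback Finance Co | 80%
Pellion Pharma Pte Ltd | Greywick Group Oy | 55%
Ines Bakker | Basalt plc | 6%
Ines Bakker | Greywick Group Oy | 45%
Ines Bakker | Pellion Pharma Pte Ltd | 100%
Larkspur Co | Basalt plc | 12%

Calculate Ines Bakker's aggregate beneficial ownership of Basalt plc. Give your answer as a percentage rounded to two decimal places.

Ines reaches Basalt along 4 paths.
Direct stake: 6% = 6%.
Via Greywick: 45% × 80% = 36%.
Via Pellion → Greywick: 100% × 55% × 80% = 44%.
Via Larkspur: 79% × 12% = 9.48%.
Total: 6% + 36% + 44% + 9.48% = 95.48%.

95.48%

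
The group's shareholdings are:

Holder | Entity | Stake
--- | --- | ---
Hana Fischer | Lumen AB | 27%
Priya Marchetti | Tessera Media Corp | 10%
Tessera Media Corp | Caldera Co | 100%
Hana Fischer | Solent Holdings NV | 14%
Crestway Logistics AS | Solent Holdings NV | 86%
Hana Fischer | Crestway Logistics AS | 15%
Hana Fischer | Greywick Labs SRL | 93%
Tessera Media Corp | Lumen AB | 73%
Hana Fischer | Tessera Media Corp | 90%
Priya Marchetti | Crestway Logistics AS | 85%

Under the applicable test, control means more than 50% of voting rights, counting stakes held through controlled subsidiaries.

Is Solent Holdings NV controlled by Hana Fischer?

Hana holds 90% of Tessera, so Hana controls Tessera.
Tessera holds 100% of Caldera, so Hana controls Caldera.
Hana holds 93% of Greywick, so Hana controls Greywick.
Hana and Tessera together hold 27% + 73% = 100% of Lumen, so Hana controls Lumen.
In Solent, Hana's side holds only 14%, not > 50%.
So Hana does not control Solent.

No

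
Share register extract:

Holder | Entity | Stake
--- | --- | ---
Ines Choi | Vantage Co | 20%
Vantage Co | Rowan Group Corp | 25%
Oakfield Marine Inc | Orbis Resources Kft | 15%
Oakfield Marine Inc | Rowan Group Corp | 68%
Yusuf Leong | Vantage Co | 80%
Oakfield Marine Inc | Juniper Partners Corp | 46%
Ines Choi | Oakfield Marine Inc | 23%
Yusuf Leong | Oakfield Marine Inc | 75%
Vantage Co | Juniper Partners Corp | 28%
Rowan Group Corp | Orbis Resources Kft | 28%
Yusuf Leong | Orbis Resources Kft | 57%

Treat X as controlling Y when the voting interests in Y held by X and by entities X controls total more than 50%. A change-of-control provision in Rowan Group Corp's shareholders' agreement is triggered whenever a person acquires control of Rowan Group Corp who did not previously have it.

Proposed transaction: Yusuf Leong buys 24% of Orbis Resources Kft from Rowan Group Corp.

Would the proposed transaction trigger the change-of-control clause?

The purchase adds only to Yusuf's holdings (Rowan's stake shrinks), so Yusuf is the only person who could newly come to control Rowan.
Yusuf holds 75% of Oakfield, so Yusuf controls Oakfield.
Yusuf holds 80% of Vantage, so Yusuf controls Vantage.
Oakfield and Vantage together hold 68% + 25% = 93% of Rowan, so Yusuf controls Rowan.
So Yusuf already controls Rowan before the transaction.
After the purchase, Yusuf's direct stake in Orbis rises to 57% + 24% = 81%, and Rowan's stake falls to 4%.
Yusuf controlled Rowan already, so this is not a new person acquiring control; every other person's position is unchanged or reduced.
No new person acquires control, so the clause is not triggered.

No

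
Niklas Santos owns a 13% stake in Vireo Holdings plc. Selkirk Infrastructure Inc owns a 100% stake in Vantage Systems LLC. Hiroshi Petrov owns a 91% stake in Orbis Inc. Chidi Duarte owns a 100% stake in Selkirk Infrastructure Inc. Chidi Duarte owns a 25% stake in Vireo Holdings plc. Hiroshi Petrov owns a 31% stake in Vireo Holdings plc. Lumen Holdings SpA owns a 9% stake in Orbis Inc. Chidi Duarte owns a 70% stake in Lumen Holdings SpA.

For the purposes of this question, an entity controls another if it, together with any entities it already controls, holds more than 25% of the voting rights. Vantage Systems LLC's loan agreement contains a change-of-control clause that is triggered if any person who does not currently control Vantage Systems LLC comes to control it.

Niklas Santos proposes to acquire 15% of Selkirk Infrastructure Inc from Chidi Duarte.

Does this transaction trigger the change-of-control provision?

No

The purchase adds only to Niklas's holdings (Chidi's stake shrinks), so Niklas is the only person who could newly come to control Vantage.
Niklas's largest direct stake is 13% in Vireo, which does not meet the threshold, so Niklas controls no company.
Neither Niklas nor any entity Niklas controls holds any voting interest in Vantage.
So before the transaction, Niklas does not control Vantage.
After the purchase, Niklas holds 15% of Selkirk directly, and Chidi's stake falls to 85%.
Niklas's side now holds 15% of Selkirk, not > 25%, so Niklas still does not control Selkirk.
After the transaction, neither Niklas nor any entity Niklas controls holds a voting interest in Vantage, so Niklas still does not control it.
No new person acquires control, so the clause is not triggered.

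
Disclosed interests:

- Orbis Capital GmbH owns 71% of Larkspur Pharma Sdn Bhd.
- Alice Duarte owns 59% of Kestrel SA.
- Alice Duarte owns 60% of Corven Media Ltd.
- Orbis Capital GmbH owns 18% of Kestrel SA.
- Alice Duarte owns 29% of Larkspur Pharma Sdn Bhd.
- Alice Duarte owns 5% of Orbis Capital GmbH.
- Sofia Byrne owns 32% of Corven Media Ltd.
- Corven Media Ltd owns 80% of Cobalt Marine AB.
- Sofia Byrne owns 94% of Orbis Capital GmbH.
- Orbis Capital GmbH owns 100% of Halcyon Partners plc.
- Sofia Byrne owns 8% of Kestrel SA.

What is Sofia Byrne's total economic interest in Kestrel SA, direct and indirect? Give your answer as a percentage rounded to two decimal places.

Sofia reaches Kestrel along 2 paths.
Direct stake: 8% = 8%.
Via Orbis: 94% × 18% = 16.92%.
Total: 8% + 16.92% = 24.92%.

24.92%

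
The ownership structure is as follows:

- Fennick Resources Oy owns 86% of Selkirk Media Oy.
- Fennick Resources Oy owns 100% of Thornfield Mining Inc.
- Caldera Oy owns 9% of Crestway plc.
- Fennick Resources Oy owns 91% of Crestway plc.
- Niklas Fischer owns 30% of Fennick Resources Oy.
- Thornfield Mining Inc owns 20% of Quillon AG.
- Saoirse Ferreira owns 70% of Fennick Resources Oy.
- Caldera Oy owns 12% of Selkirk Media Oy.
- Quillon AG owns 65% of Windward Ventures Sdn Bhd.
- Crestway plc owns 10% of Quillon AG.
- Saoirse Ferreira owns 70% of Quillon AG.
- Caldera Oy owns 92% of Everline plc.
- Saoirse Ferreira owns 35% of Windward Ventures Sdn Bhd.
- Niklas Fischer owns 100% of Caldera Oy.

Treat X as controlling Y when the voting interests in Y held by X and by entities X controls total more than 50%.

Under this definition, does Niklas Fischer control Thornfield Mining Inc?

No

Niklas holds 100% of Caldera, so Niklas controls Caldera.
Caldera holds 92% of Everline, so Niklas controls Everline.
Neither Niklas nor any entity Niklas controls holds any voting interest in Thornfield.
So Niklas does not control Thornfield.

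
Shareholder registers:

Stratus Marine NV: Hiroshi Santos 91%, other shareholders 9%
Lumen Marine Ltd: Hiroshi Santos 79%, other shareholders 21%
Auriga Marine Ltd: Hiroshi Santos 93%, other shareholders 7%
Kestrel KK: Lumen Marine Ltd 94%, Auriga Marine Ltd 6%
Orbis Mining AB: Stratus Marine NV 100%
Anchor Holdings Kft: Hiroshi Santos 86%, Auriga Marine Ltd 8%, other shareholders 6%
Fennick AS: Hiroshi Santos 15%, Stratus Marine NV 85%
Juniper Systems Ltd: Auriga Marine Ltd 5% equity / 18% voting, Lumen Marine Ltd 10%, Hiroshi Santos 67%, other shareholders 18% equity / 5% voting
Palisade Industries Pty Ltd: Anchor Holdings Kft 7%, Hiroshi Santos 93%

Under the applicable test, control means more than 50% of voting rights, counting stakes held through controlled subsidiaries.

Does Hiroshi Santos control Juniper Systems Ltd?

Yes

Hiroshi holds 93% of Auriga, so Hiroshi controls Auriga.
Hiroshi holds 79% of Lumen, so Hiroshi controls Lumen.
Auriga and Lumen and Hiroshi together hold 18% + 10% + 67% = 95% of Juniper, so Hiroshi controls Juniper.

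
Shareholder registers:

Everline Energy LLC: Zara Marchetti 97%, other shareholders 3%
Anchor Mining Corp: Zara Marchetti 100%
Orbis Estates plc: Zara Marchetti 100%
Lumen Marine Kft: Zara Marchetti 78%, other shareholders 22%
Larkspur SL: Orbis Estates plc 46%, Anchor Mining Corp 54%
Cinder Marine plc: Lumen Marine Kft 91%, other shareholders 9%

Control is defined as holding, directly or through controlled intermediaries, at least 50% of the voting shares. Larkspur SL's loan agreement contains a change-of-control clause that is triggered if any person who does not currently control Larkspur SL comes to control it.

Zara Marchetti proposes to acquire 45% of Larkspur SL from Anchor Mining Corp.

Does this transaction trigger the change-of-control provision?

The purchase adds only to Zara's holdings (Anchor's stake shrinks), so Zara is the only person who could newly come to control Larkspur.
Zara holds 100% of Orbis, so Zara controls Orbis.
Zara holds 100% of Anchor, so Zara controls Anchor.
Orbis and Anchor together hold 46% + 54% = 100% of Larkspur, so Zara controls Larkspur.
So Zara already controls Larkspur before the transaction.
After the purchase, Zara holds 45% of Larkspur directly, and Anchor's stake falls to 9%.
Zara controlled Larkspur already, so this is not a new person acquiring control; every other person's position is unchanged or reduced.
No new person acquires control, so the clause is not triggered.

No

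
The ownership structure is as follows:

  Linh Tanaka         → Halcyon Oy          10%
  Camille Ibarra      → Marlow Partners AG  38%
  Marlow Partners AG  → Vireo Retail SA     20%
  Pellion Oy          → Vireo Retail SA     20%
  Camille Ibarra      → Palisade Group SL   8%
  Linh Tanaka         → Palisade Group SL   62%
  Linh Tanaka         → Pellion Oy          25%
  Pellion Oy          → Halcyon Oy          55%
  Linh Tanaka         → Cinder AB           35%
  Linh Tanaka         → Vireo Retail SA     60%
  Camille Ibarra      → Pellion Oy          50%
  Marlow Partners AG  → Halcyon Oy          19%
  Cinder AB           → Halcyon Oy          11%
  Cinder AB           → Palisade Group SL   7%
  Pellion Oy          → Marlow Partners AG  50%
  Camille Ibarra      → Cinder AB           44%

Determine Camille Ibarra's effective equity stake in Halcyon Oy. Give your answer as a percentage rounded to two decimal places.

Camille reaches Halcyon along 4 paths.
Via Marlow: 38% × 19% = 7.22%.
Via Pellion → Marlow: 50% × 50% × 19% = 4.75%.
Via Pellion: 50% × 55% = 27.5%.
Via Cinder: 44% × 11% = 4.84%.
Total: 7.22% + 4.75% + 27.5% + 4.84% = 44.31%.

44.31%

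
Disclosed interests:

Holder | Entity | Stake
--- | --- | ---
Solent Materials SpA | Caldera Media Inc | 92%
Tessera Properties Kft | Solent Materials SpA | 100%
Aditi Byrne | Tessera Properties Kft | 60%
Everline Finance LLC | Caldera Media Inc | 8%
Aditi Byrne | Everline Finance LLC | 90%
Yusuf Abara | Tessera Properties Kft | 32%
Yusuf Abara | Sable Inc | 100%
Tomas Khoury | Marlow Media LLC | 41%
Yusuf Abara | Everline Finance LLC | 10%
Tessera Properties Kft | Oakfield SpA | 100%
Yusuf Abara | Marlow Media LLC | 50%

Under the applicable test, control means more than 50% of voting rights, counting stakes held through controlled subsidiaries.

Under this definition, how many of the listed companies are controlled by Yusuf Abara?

1

Yusuf holds 100% of Sable, so Yusuf controls Sable.
No other company's threshold is met.
Yusuf controls 1 company.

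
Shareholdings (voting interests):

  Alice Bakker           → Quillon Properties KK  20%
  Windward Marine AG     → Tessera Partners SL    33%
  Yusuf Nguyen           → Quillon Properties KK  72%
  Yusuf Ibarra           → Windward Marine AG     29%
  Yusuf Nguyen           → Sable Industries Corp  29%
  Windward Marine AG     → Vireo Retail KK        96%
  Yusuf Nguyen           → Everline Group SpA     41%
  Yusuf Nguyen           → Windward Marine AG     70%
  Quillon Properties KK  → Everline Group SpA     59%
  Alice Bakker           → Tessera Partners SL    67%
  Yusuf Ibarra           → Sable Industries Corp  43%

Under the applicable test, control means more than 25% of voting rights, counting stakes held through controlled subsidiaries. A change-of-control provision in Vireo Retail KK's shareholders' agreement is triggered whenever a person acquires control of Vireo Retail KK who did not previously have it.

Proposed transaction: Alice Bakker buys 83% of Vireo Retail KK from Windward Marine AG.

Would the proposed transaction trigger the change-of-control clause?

Yes

The purchase adds only to Alice's holdings (Windward's stake shrinks), so Alice is the only person who could newly come to control Vireo.
Alice holds 67% of Tessera, so Alice controls Tessera.
Neither Alice nor any entity Alice controls holds any voting interest in Vireo.
So before the transaction, Alice does not control Vireo.
After the purchase, Alice holds 83% of Vireo directly, and Windward's stake falls to 13%.
Alice holds 83% of Vireo, so Alice controls Vireo.
Alice did not control Vireo before and does after, so the clause is triggered.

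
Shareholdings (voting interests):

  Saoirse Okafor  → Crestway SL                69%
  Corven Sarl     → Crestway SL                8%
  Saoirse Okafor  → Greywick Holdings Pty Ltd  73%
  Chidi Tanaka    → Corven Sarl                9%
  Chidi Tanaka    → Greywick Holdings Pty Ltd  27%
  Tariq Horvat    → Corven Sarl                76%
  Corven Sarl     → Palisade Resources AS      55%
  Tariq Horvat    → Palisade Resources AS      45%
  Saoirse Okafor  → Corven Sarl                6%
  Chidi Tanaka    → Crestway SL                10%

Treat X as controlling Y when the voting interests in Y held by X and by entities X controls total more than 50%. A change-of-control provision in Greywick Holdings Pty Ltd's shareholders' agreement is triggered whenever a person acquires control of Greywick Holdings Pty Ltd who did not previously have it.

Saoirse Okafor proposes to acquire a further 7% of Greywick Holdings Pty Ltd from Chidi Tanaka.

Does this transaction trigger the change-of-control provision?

No

The purchase adds only to Saoirse's holdings (Chidi's stake shrinks), so Saoirse is the only person who could newly come to control Greywick.
Saoirse holds 73% of Greywick, so Saoirse controls Greywick.
So Saoirse already controls Greywick before the transaction.
After the purchase, Saoirse's direct stake in Greywick rises to 73% + 7% = 80%, and Chidi's stake falls to 20%.
Saoirse controlled Greywick already, so this is not a new person acquiring control; every other person's position is unchanged or reduced.
No new person acquires control, so the clause is not triggered.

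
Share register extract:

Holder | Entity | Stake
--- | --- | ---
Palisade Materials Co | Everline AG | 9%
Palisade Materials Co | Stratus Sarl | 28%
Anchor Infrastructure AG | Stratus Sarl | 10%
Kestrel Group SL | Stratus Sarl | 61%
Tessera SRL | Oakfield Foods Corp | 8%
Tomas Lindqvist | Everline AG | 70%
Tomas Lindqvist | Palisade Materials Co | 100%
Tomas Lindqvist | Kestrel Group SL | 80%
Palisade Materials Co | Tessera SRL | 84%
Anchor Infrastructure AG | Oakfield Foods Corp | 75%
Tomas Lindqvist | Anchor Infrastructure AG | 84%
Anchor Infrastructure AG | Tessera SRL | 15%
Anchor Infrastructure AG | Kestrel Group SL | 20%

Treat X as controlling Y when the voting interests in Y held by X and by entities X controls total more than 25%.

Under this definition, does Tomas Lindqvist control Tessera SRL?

Tomas holds 84% of Anchor, so Tomas controls Anchor.
Tomas holds 100% of Palisade, so Tomas controls Palisade.
Anchor and Palisade together hold 15% + 84% = 99% of Tessera, so Tomas controls Tessera.

Yes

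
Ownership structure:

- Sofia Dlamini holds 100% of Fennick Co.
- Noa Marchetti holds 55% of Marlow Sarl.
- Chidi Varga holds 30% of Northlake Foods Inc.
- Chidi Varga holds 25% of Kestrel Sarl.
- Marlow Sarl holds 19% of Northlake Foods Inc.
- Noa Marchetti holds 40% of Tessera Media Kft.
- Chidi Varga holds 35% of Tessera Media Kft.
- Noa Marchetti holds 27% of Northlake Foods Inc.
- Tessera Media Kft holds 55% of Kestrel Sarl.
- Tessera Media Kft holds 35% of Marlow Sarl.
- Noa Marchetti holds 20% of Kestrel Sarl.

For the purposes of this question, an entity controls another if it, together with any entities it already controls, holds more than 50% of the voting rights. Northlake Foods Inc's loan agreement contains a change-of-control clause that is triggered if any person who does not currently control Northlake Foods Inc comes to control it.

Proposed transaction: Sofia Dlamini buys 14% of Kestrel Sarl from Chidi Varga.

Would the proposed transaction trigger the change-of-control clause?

No

The purchase adds only to Sofia's holdings (Chidi's stake shrinks), so Sofia is the only person who could newly come to control Northlake.
Sofia holds 100% of Fennick, so Sofia controls Fennick.
Neither Sofia nor any entity Sofia controls holds any voting interest in Northlake.
So before the transaction, Sofia does not control Northlake.
After the purchase, Sofia holds 14% of Kestrel directly, and Chidi's stake falls to 11%.
Sofia's side now holds 14% of Kestrel, not > 50%, so Sofia still does not control Kestrel.
After the transaction, neither Sofia nor any entity Sofia controls holds a voting interest in Northlake, so Sofia still does not control it.
No new person acquires control, so the clause is not triggered.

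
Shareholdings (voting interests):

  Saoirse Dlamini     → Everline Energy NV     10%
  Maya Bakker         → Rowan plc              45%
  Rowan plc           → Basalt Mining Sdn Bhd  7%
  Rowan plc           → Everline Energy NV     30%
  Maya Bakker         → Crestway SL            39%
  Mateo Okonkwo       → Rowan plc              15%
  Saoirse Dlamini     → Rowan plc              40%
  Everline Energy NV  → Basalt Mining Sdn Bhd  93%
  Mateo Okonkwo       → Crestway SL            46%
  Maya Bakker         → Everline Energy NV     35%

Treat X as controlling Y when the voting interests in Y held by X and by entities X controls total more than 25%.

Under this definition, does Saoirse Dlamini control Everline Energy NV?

Saoirse holds 40% of Rowan, so Saoirse controls Rowan.
Rowan and Saoirse together hold 30% + 10% = 40% of Everline, so Saoirse controls Everline.

Yes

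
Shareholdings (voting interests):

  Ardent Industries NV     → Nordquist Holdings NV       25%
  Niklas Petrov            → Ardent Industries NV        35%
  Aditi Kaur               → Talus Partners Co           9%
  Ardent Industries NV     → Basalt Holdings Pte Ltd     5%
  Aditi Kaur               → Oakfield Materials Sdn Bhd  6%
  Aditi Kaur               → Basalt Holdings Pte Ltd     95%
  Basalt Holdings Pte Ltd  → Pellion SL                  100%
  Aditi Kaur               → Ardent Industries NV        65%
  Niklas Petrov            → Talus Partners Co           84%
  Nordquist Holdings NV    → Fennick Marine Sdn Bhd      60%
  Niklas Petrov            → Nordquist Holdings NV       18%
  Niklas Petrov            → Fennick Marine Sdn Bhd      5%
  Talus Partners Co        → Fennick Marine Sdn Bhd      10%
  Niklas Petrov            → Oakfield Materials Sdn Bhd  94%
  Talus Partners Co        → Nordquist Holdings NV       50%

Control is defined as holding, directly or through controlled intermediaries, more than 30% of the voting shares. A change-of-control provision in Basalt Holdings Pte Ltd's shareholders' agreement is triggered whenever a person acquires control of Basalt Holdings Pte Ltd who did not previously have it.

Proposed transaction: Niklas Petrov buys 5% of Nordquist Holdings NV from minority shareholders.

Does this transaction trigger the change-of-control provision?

The purchase changes only Niklas's holdings, so Niklas is the only person who could newly come to control Basalt.
Niklas holds 94% of Oakfield, so Niklas controls Oakfield.
Niklas holds 35% of Ardent, so Niklas controls Ardent.
Niklas holds 84% of Talus, so Niklas controls Talus.
Ardent and Talus and Niklas together hold 25% + 50% + 18% = 93% of Nordquist, so Niklas controls Nordquist.
Nordquist and Talus and Niklas together hold 60% + 10% + 5% = 75% of Fennick, so Niklas controls Fennick.
In Basalt, Niklas's side holds only 5%, not > 30%.
So before the transaction, Niklas does not control Basalt.
After the purchase, Niklas's direct stake in Nordquist rises to 18% + 5% = 23%.
Ardent and Talus and Niklas together hold 25% + 50% + 23% = 98% of Nordquist, so Niklas controls Nordquist.
After the transaction, Niklas's side holds 5% of Basalt, not > 30%, so Niklas still does not control Basalt.
No new person acquires control, so the clause is not triggered.

No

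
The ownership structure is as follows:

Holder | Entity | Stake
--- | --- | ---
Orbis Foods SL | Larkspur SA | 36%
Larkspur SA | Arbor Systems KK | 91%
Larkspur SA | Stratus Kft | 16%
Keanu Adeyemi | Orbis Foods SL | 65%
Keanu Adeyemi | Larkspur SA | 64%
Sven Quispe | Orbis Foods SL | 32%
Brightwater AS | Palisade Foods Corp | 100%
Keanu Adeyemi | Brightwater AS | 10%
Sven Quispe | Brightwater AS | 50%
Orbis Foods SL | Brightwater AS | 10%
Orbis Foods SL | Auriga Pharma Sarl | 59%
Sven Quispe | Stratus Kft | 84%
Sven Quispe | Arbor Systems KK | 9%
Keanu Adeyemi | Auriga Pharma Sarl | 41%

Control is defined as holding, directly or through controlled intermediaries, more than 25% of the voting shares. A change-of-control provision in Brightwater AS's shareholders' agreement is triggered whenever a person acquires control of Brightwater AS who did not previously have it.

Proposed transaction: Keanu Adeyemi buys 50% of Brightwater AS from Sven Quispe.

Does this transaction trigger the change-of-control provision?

Yes

The purchase adds only to Keanu's holdings (Sven's stake shrinks), so Keanu is the only person who could newly come to control Brightwater.
Keanu holds 65% of Orbis, so Keanu controls Orbis.
Orbis and Keanu together hold 36% + 64% = 100% of Larkspur, so Keanu controls Larkspur.
Orbis and Keanu together hold 59% + 41% = 100% of Auriga, so Keanu controls Auriga.
Larkspur holds 91% of Arbor, so Keanu controls Arbor.
In Brightwater, Keanu's side holds only 10% + 10% = 20%, not > 25%.
So before the transaction, Keanu does not control Brightwater.
After the purchase, Keanu's direct stake in Brightwater rises to 10% + 50% = 60%, and Sven's stake falls to 0%.
Keanu and Orbis together hold 60% + 10% = 70% of Brightwater, so Keanu controls Brightwater.
Keanu did not control Brightwater before and does after, so the clause is triggered.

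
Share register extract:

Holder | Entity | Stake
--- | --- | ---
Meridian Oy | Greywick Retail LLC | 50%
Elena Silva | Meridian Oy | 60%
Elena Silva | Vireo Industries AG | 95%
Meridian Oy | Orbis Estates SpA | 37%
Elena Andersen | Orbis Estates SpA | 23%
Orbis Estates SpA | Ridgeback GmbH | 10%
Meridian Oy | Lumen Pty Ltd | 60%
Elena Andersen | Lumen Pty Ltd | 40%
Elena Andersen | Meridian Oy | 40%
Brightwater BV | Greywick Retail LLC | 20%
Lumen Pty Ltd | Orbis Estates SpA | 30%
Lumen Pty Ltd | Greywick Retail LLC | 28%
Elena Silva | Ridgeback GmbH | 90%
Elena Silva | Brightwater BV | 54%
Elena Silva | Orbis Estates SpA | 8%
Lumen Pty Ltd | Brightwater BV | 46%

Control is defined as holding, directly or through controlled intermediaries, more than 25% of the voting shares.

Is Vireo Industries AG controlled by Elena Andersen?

Elena Andersen holds 40% of Meridian, so Elena Andersen controls Meridian.
Meridian and Elena Andersen together hold 60% + 40% = 100% of Lumen, so Elena Andersen controls Lumen.
Elena Andersen and Meridian and Lumen together hold 23% + 37% + 30% = 90% of Orbis, so Elena Andersen controls Orbis.
Lumen holds 46% of Brightwater, so Elena Andersen controls Brightwater.
Lumen and Meridian and Brightwater together hold 28% + 50% + 20% = 98% of Greywick, so Elena Andersen controls Greywick.
Neither Elena Andersen nor any entity Elena Andersen controls holds any voting interest in Vireo.
So Elena Andersen does not control Vireo.

No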